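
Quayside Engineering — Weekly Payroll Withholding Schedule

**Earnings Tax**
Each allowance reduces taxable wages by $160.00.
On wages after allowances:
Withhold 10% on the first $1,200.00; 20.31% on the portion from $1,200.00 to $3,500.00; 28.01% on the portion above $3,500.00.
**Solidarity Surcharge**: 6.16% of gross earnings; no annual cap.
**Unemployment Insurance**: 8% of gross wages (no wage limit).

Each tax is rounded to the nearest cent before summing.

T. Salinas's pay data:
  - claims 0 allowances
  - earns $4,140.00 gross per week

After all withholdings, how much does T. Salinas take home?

$2,787.39

Earnings Tax: taxable = $4,140.00
  $587.13 + 28.01% × ($4,140.00 − $3,500.00) = $587.13 + 28.01% × $640.00 = $766.39
Solidarity Surcharge: 6.16% × $4,140.00 = $255.02
Unemployment Insurance: 8% × $4,140.00 = $331.20
Total withheld: $766.39 + $255.02 + $331.20 = $1,352.61
Net pay: $4,140.00 − $1,352.61 = $2,787.39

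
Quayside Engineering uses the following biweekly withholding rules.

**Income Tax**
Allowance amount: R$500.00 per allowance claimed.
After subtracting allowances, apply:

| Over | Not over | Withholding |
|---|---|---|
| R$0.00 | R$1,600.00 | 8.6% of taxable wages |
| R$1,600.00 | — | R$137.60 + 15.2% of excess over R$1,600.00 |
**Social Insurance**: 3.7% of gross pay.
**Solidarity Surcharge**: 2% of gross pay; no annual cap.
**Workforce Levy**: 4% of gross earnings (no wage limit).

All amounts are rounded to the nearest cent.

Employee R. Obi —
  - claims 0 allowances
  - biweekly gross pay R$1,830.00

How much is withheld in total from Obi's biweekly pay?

R$350.07

Income Tax: taxable = R$1,830.00
  R$137.60 + 15.2% × (R$1,830.00 − R$1,600.00) = R$137.60 + 15.2% × R$230.00 = R$172.56
Social Insurance: 3.7% × R$1,830.00 = R$67.71
Solidarity Surcharge: 2% × R$1,830.00 = R$36.60
Workforce Levy: 4% × R$1,830.00 = R$73.20
Total: R$172.56 + R$67.71 + R$36.60 + R$73.20 = R$350.07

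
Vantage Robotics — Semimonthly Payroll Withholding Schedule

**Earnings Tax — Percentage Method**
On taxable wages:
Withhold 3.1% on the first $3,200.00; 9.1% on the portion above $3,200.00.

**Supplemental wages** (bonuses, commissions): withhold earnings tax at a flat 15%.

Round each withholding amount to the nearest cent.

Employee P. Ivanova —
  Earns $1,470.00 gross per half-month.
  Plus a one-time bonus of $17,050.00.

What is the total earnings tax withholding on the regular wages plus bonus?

$2,603.07

Earnings Tax: taxable = $1,470.00
  3.1% × $1,470.00 = $45.57
Supplemental (15% flat on bonus): 15% × $17,050.00 = $2,557.50
Total earnings tax: $45.57 + $2,557.50 = $2,603.07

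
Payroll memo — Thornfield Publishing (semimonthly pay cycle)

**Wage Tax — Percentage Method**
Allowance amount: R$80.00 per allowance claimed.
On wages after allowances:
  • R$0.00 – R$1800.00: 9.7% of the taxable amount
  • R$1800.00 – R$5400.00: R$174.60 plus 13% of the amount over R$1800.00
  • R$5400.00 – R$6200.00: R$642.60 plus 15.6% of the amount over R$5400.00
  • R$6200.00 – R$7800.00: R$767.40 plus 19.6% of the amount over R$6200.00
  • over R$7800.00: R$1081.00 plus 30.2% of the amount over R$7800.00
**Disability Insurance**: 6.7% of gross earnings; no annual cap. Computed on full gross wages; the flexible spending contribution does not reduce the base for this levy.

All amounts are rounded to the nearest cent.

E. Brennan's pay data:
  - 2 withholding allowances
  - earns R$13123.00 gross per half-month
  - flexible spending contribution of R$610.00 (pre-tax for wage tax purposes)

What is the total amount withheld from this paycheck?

R$3335.25

Wage Tax: taxable = R$13123.00 − R$610.00 − 2×R$80.00 = R$12353.00
  R$1081.00 + 30.2% × (R$12353.00 − R$7800.00) = R$1081.00 + 30.2% × R$4553.00 = R$2456.01
Disability Insurance: 6.7% × R$13123.00 = R$879.24
Total: R$2456.01 + R$879.24 = R$3335.25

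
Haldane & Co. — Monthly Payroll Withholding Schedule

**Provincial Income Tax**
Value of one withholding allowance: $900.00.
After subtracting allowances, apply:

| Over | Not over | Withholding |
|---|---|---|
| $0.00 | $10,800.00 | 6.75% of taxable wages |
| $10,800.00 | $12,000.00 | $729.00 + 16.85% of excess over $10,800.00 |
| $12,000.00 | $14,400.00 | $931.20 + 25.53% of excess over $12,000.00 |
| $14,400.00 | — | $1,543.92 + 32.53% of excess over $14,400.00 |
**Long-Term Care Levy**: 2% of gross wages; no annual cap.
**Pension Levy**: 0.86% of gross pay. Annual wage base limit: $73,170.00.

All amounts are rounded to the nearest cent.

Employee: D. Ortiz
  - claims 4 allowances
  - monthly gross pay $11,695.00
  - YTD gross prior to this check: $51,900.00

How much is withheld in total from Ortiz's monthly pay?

Provincial Income Tax: taxable = $11,695.00 − 4×$900.00 = $8,095.00
  6.75% × $8,095.00 = $546.41
Long-Term Care Levy: 2% × $11,695.00 = $233.90
Pension Levy: 0.86% × $11,695.00 = $100.58
Total: $546.41 + $233.90 + $100.58 = $880.89

$880.89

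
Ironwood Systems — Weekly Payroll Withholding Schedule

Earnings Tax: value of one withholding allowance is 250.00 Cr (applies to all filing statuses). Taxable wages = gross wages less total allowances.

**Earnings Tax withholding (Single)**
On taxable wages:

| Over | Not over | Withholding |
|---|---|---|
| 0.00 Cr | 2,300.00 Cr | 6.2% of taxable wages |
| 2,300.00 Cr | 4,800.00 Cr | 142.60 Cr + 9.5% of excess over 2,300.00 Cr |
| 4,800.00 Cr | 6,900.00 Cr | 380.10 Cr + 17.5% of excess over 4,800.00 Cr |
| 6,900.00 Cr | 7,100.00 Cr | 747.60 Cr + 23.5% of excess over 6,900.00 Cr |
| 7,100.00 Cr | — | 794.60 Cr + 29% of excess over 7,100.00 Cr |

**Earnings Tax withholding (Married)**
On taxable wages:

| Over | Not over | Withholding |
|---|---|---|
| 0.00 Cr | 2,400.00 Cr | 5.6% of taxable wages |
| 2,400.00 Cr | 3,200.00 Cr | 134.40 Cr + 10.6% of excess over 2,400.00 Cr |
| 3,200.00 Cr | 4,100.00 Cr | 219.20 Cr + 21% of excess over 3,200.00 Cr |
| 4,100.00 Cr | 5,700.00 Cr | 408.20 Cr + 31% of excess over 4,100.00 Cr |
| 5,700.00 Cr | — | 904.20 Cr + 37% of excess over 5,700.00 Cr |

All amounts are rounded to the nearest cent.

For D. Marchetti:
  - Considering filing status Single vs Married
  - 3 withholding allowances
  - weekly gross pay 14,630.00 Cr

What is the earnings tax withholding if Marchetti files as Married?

Earnings Tax (Married): taxable = 14,630.00 Cr − 3×250.00 Cr = 13,880.00 Cr
  904.20 Cr + 37% × (13,880.00 Cr − 5,700.00 Cr) = 904.20 Cr + 37% × 8,180.00 Cr = 3,930.80 Cr

3,930.80 Cr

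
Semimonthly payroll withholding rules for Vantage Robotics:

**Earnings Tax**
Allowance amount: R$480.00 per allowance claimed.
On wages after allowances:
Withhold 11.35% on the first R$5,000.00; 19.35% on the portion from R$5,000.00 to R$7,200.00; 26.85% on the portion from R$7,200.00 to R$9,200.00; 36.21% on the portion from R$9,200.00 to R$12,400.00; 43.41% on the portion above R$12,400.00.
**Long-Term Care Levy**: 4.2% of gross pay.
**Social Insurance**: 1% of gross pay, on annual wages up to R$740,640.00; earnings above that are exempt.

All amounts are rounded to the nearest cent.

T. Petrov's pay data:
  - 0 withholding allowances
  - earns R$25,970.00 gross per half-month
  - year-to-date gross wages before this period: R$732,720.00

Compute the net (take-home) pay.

Earnings Tax: taxable = R$25,970.00
  R$2,688.92 + 43.41% × (R$25,970.00 − R$12,400.00) = R$2,688.92 + 43.41% × R$13,570.00 = R$8,579.66
Long-Term Care Levy: 4.2% × R$25,970.00 = R$1,090.74
Social Insurance: cap R$740,640.00 − YTD R$732,720.00 = R$7,920.00 subject; 1% × R$7,920.00 = R$79.20
Total withheld: R$8,579.66 + R$1,090.74 + R$79.20 = R$9,749.60
Net pay: R$25,970.00 − R$9,749.60 = R$16,220.40

R$16,220.40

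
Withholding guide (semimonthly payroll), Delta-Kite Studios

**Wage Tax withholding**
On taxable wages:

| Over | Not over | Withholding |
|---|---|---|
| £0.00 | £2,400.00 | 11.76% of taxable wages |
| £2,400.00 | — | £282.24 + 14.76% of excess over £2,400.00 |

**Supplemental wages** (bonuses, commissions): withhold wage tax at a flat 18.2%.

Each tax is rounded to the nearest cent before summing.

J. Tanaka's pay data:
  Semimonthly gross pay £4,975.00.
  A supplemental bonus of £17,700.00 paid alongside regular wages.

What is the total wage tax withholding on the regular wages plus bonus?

Wage Tax: taxable = £4,975.00
  £282.24 + 14.76% × (£4,975.00 − £2,400.00) = £282.24 + 14.76% × £2,575.00 = £662.31
Supplemental (18.2% flat on bonus): 18.2% × £17,700.00 = £3,221.40
Total wage tax: £662.31 + £3,221.40 = £3,883.71

£3,883.71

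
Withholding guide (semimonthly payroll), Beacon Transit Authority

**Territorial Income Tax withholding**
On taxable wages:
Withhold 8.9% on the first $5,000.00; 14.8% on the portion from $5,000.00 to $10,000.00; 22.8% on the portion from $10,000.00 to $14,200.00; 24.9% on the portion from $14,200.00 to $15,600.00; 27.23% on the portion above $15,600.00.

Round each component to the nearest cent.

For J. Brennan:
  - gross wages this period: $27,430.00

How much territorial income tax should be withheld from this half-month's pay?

Territorial Income Tax: taxable = $27,430.00
  $2,491.20 + 27.23% × ($27,430.00 − $15,600.00) = $2,491.20 + 27.23% × $11,830.00 = $5,712.51

$5,712.51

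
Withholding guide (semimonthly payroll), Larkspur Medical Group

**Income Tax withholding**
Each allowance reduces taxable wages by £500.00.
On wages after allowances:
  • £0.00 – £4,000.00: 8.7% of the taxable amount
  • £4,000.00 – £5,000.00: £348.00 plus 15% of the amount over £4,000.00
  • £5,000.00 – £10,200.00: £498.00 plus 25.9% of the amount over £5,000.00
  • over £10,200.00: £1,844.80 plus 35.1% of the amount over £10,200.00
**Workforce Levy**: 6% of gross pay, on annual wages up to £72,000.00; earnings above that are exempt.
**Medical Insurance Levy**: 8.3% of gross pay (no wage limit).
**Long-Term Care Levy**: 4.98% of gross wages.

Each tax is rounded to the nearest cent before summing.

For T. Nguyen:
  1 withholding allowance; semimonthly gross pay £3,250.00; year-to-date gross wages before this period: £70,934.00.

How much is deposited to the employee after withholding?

Income Tax: taxable = £3,250.00 − 1×£500.00 = £2,750.00
  8.7% × £2,750.00 = £239.25
Workforce Levy: cap £72,000.00 − YTD £70,934.00 = £1,066.00 subject; 6% × £1,066.00 = £63.96
Medical Insurance Levy: 8.3% × £3,250.00 = £269.75
Long-Term Care Levy: 4.98% × £3,250.00 = £161.85
Total withheld: £239.25 + £63.96 + £269.75 + £161.85 = £734.81
Net pay: £3,250.00 − £734.81 = £2,515.19

£2,515.19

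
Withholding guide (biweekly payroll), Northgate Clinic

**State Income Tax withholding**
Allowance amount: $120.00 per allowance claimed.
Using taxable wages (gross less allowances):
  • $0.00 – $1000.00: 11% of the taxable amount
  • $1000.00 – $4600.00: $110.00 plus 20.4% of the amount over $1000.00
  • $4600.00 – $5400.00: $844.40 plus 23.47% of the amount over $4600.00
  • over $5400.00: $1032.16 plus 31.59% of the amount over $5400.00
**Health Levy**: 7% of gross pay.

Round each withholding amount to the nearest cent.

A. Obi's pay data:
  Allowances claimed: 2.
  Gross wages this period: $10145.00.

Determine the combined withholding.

State Income Tax: taxable = $10145.00 − 2×$120.00 = $9905.00
  $1032.16 + 31.59% × ($9905.00 − $5400.00) = $1032.16 + 31.59% × $4505.00 = $2455.29
Health Levy: 7% × $10145.00 = $710.15
Total: $2455.29 + $710.15 = $3165.44

$3165.44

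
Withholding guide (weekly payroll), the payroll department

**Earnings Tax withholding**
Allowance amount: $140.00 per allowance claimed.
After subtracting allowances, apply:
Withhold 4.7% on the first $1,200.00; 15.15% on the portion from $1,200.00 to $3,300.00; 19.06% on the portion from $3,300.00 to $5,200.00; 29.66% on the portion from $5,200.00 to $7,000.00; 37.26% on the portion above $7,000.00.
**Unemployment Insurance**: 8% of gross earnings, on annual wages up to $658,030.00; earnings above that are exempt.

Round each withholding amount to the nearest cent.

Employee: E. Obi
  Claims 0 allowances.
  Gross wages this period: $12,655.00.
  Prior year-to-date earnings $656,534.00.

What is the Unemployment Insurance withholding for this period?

$119.68

Unemployment Insurance: cap $658,030.00 − YTD $656,534.00 = $1,496.00 subject; 8% × $1,496.00 = $119.68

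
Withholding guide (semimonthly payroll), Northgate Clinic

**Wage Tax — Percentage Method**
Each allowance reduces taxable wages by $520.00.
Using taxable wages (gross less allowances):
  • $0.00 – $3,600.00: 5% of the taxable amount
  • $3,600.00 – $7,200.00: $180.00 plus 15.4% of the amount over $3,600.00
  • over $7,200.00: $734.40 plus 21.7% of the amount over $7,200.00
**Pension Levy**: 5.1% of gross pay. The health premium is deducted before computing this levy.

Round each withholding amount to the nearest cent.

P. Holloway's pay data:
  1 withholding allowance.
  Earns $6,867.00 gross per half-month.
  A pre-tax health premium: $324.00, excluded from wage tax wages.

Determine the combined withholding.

Wage Tax: taxable = $6,867.00 − $324.00 − 1×$520.00 = $6,023.00
  $180.00 + 15.4% × ($6,023.00 − $3,600.00) = $180.00 + 15.4% × $2,423.00 = $553.14
Pension Levy: 5.1% × $6,543.00 = $333.69
Total: $553.14 + $333.69 = $886.83

$886.83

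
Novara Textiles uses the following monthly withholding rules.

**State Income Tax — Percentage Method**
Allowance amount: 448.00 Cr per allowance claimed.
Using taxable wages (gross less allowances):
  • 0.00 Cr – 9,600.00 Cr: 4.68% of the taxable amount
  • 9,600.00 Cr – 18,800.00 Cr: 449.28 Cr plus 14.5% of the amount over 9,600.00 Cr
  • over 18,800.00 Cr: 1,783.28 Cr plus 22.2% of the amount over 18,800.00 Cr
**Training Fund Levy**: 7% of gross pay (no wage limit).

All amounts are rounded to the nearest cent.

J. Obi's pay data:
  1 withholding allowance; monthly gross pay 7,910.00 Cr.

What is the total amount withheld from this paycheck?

State Income Tax: taxable = 7,910.00 Cr − 1×448.00 Cr = 7,462.00 Cr
  4.68% × 7,462.00 Cr = 349.22 Cr
Training Fund Levy: 7% × 7,910.00 Cr = 553.70 Cr
Total: 349.22 Cr + 553.70 Cr = 902.92 Cr

902.92 Cr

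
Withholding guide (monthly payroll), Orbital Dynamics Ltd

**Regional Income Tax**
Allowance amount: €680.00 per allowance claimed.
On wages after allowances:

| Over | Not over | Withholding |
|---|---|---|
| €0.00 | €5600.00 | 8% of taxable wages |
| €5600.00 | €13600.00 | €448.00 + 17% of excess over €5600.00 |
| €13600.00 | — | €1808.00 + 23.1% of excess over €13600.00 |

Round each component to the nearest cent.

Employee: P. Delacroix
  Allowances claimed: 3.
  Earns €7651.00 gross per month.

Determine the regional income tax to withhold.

Regional Income Tax: taxable = €7651.00 − 3×€680.00 = €5611.00
  €448.00 + 17% × (€5611.00 − €5600.00) = €448.00 + 17% × €11.00 = €449.87

€449.87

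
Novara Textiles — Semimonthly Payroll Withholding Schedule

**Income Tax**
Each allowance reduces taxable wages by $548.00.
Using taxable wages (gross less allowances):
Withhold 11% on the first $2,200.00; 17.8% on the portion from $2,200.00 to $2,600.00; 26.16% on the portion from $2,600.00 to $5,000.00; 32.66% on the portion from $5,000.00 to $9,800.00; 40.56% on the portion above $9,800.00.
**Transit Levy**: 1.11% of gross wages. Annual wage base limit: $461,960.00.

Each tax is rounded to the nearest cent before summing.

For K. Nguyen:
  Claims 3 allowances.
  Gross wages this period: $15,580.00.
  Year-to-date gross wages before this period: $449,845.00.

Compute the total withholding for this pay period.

Income Tax: taxable = $15,580.00 − 3×$548.00 = $13,936.00
  $2,508.72 + 40.56% × ($13,936.00 − $9,800.00) = $2,508.72 + 40.56% × $4,136.00 = $4,186.28
Transit Levy: cap $461,960.00 − YTD $449,845.00 = $12,115.00 subject; 1.11% × $12,115.00 = $134.48
Total: $4,186.28 + $134.48 = $4,320.76

$4,320.76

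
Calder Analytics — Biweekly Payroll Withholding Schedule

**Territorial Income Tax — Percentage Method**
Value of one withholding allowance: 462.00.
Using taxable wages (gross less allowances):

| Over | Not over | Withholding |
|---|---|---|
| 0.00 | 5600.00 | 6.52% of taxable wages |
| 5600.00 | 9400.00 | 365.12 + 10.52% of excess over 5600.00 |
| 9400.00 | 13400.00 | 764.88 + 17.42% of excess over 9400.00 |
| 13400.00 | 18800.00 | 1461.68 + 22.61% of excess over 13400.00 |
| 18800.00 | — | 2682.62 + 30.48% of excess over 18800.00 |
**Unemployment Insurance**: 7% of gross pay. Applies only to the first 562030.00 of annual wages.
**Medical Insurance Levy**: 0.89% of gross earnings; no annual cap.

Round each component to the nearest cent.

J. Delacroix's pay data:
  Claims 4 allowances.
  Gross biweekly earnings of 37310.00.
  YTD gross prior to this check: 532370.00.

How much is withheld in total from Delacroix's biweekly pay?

10169.46

Territorial Income Tax: taxable = 37310.00 − 4×462.00 = 35462.00
  2682.62 + 30.48% × (35462.00 − 18800.00) = 2682.62 + 30.48% × 16662.00 = 7761.20
Unemployment Insurance: cap 562030.00 − YTD 532370.00 = 29660.00 subject; 7% × 29660.00 = 2076.20
Medical Insurance Levy: 0.89% × 37310.00 = 332.06
Total: 7761.20 + 2076.20 + 332.06 = 10169.46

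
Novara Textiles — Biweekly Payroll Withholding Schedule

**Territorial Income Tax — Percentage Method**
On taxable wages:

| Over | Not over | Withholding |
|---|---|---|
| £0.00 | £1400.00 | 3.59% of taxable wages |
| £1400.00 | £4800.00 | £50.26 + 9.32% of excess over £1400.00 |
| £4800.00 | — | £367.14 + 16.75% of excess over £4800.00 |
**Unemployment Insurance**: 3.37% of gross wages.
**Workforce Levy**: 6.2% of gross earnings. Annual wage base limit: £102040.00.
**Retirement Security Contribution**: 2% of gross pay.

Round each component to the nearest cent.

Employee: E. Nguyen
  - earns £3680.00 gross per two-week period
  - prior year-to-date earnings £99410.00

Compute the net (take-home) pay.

£3056.56

Territorial Income Tax: taxable = £3680.00
  £50.26 + 9.32% × (£3680.00 − £1400.00) = £50.26 + 9.32% × £2280.00 = £262.76
Unemployment Insurance: 3.37% × £3680.00 = £124.02
Workforce Levy: cap £102040.00 − YTD £99410.00 = £2630.00 subject; 6.2% × £2630.00 = £163.06
Retirement Security Contribution: 2% × £3680.00 = £73.60
Total withheld: £262.76 + £124.02 + £163.06 + £73.60 = £623.44
Net pay: £3680.00 − £623.44 = £3056.56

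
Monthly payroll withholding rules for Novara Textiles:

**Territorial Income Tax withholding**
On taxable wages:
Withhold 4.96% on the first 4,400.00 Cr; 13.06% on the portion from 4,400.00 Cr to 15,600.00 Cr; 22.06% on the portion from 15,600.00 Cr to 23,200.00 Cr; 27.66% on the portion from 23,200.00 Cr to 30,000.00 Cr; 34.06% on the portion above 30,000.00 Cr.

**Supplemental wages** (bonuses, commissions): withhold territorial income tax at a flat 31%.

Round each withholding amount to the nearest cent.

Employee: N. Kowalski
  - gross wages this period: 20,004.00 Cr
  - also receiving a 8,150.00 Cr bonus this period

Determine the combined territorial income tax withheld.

5,178.98 Cr

Territorial Income Tax: taxable = 20,004.00 Cr
  1,680.96 Cr + 22.06% × (20,004.00 Cr − 15,600.00 Cr) = 1,680.96 Cr + 22.06% × 4,404.00 Cr = 2,652.48 Cr
Supplemental (31% flat on bonus): 31% × 8,150.00 Cr = 2,526.50 Cr
Total territorial income tax: 2,652.48 Cr + 2,526.50 Cr = 5,178.98 Cr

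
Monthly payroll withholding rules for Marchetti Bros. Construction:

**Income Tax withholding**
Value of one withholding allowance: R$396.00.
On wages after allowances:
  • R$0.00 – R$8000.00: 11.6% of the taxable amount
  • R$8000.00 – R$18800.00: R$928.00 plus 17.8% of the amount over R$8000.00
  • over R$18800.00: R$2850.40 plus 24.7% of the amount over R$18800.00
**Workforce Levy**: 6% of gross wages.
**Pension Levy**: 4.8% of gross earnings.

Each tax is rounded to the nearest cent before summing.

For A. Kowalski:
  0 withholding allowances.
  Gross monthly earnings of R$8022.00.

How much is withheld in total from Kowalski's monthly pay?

Income Tax: taxable = R$8022.00
  R$928.00 + 17.8% × (R$8022.00 − R$8000.00) = R$928.00 + 17.8% × R$22.00 = R$931.92
Workforce Levy: 6% × R$8022.00 = R$481.32
Pension Levy: 4.8% × R$8022.00 = R$385.06
Total: R$931.92 + R$481.32 + R$385.06 = R$1798.30

R$1798.30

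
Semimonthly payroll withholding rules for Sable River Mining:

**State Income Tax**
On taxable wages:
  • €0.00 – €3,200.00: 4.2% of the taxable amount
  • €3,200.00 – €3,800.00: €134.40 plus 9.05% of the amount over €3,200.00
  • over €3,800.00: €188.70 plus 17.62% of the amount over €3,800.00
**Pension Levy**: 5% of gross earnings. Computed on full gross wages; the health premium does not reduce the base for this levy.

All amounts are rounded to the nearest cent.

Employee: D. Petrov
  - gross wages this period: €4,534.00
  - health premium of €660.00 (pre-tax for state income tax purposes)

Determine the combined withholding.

€428.44

State Income Tax: taxable = €4,534.00 − €660.00 = €3,874.00
  €188.70 + 17.62% × (€3,874.00 − €3,800.00) = €188.70 + 17.62% × €74.00 = €201.74
Pension Levy: 5% × €4,534.00 = €226.70
Total: €201.74 + €226.70 = €428.44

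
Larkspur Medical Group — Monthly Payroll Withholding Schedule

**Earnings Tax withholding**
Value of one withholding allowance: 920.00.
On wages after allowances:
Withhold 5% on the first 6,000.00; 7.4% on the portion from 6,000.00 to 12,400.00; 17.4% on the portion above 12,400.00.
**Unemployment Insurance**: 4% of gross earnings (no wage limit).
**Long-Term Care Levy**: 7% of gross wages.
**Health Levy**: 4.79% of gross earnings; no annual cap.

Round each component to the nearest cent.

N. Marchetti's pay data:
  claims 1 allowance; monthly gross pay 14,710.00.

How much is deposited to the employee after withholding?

11,371.83

Earnings Tax: taxable = 14,710.00 − 1×920.00 = 13,790.00
  773.60 + 17.4% × (13,790.00 − 12,400.00) = 773.60 + 17.4% × 1,390.00 = 1,015.46
Unemployment Insurance: 4% × 14,710.00 = 588.40
Long-Term Care Levy: 7% × 14,710.00 = 1,029.70
Health Levy: 4.79% × 14,710.00 = 704.61
Total withheld: 1,015.46 + 588.40 + 1,029.70 + 704.61 = 3,338.17
Net pay: 14,710.00 − 3,338.17 = 11,371.83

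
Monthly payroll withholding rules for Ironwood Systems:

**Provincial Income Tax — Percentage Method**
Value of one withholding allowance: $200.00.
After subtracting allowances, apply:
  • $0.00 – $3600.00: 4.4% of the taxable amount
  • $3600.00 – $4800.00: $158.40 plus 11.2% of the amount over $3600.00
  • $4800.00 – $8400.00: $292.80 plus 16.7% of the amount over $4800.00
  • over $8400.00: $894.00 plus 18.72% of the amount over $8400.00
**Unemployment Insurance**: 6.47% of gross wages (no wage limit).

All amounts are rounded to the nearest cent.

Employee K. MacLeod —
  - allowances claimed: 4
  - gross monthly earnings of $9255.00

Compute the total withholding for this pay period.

$1503.10

Provincial Income Tax: taxable = $9255.00 − 4×$200.00 = $8455.00
  $894.00 + 18.72% × ($8455.00 − $8400.00) = $894.00 + 18.72% × $55.00 = $904.30
Unemployment Insurance: 6.47% × $9255.00 = $598.80
Total: $904.30 + $598.80 = $1503.10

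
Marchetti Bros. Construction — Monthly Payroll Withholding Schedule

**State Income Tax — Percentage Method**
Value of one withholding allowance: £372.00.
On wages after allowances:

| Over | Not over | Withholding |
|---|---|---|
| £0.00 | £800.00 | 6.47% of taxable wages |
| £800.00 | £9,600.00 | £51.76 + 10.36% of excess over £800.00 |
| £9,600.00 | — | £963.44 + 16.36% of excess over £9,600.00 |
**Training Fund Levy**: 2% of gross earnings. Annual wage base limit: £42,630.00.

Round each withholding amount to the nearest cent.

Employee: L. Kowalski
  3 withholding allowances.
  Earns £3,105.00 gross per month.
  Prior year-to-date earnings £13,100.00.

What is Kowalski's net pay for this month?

£2,867.96

State Income Tax: taxable = £3,105.00 − 3×£372.00 = £1,989.00
  £51.76 + 10.36% × (£1,989.00 − £800.00) = £51.76 + 10.36% × £1,189.00 = £174.94
Training Fund Levy: 2% × £3,105.00 = £62.10
Total withheld: £174.94 + £62.10 = £237.04
Net pay: £3,105.00 − £237.04 = £2,867.96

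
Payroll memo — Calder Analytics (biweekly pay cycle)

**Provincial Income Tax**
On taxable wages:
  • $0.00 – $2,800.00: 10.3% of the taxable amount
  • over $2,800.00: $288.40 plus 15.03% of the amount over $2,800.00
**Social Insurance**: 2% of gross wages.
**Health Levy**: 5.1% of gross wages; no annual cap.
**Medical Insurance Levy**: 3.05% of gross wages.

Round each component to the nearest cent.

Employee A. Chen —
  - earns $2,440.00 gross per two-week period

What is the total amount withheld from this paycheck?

Provincial Income Tax: taxable = $2,440.00
  10.3% × $2,440.00 = $251.32
Social Insurance: 2% × $2,440.00 = $48.80
Health Levy: 5.1% × $2,440.00 = $124.44
Medical Insurance Levy: 3.05% × $2,440.00 = $74.42
Total: $251.32 + $48.80 + $124.44 + $74.42 = $498.98

$498.98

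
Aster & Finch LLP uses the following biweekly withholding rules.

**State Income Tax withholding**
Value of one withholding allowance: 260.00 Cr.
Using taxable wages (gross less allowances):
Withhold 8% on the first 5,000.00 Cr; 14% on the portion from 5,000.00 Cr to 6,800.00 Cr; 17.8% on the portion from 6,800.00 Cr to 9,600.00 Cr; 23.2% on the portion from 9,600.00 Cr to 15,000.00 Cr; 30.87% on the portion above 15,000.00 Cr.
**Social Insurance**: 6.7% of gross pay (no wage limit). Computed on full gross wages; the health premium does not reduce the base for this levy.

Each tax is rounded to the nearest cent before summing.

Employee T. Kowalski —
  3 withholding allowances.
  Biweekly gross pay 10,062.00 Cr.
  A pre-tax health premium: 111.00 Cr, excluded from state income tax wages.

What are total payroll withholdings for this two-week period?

1,748.19 Cr

State Income Tax: taxable = 10,062.00 Cr − 111.00 Cr − 3×260.00 Cr = 9,171.00 Cr
  652.00 Cr + 17.8% × (9,171.00 Cr − 6,800.00 Cr) = 652.00 Cr + 17.8% × 2,371.00 Cr = 1,074.04 Cr
Social Insurance: 6.7% × 10,062.00 Cr = 674.15 Cr
Total: 1,074.04 Cr + 674.15 Cr = 1,748.19 Cr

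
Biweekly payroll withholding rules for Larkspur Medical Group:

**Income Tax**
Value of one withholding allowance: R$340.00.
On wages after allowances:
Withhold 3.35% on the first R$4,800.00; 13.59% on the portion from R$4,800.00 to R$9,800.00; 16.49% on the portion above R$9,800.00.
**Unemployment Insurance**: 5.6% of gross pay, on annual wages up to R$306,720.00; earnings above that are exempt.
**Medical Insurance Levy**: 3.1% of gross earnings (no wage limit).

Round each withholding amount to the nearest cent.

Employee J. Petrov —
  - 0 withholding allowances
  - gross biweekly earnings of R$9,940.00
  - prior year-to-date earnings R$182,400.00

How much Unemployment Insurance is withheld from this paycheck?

R$556.64

Unemployment Insurance: 5.6% × R$9,940.00 = R$556.64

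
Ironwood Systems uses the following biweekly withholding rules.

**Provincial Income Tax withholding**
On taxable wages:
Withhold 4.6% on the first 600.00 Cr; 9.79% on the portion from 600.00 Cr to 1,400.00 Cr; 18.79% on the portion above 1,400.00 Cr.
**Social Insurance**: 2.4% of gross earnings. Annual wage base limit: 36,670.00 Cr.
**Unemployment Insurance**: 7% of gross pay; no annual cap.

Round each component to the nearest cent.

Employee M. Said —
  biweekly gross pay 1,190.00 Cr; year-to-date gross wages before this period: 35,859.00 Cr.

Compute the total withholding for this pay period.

188.12 Cr

Provincial Income Tax: taxable = 1,190.00 Cr
  27.60 Cr + 9.79% × (1,190.00 Cr − 600.00 Cr) = 27.60 Cr + 9.79% × 590.00 Cr = 85.36 Cr
Social Insurance: cap 36,670.00 Cr − YTD 35,859.00 Cr = 811.00 Cr subject; 2.4% × 811.00 Cr = 19.46 Cr
Unemployment Insurance: 7% × 1,190.00 Cr = 83.30 Cr
Total: 85.36 Cr + 19.46 Cr + 83.30 Cr = 188.12 Cr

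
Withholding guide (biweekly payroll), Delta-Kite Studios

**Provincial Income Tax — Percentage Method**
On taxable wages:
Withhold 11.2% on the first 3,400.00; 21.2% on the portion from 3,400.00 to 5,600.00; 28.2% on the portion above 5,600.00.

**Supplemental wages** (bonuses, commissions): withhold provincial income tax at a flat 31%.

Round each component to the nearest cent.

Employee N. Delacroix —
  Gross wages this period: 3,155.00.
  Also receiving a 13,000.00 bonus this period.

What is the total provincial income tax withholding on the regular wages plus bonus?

Provincial Income Tax: taxable = 3,155.00
  11.2% × 3,155.00 = 353.36
Supplemental (31% flat on bonus): 31% × 13,000.00 = 4,030.00
Total provincial income tax: 353.36 + 4,030.00 = 4,383.36

4,383.36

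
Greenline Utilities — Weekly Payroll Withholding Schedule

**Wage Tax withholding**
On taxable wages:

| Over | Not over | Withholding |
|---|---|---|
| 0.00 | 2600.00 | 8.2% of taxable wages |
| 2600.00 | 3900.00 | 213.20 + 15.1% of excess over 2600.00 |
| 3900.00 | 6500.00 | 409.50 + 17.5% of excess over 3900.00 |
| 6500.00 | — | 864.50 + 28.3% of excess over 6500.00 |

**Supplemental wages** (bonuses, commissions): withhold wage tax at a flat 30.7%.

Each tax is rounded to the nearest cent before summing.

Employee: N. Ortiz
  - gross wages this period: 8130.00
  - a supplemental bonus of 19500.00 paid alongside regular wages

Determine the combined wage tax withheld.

Wage Tax: taxable = 8130.00
  864.50 + 28.3% × (8130.00 − 6500.00) = 864.50 + 28.3% × 1630.00 = 1325.79
Supplemental (30.7% flat on bonus): 30.7% × 19500.00 = 5986.50
Total wage tax: 1325.79 + 5986.50 = 7312.29

7312.29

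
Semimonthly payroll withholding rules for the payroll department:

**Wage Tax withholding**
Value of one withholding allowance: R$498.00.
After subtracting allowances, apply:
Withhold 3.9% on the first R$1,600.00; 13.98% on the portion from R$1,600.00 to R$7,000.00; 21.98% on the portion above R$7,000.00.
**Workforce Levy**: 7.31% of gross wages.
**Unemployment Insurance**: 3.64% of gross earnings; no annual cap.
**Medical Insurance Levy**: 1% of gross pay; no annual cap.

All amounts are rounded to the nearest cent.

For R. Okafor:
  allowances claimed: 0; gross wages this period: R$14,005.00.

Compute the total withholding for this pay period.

Wage Tax: taxable = R$14,005.00
  R$817.32 + 21.98% × (R$14,005.00 − R$7,000.00) = R$817.32 + 21.98% × R$7,005.00 = R$2,357.02
Workforce Levy: 7.31% × R$14,005.00 = R$1,023.77
Unemployment Insurance: 3.64% × R$14,005.00 = R$509.78
Medical Insurance Levy: 1% × R$14,005.00 = R$140.05
Total: R$2,357.02 + R$1,023.77 + R$509.78 + R$140.05 = R$4,030.62

R$4,030.62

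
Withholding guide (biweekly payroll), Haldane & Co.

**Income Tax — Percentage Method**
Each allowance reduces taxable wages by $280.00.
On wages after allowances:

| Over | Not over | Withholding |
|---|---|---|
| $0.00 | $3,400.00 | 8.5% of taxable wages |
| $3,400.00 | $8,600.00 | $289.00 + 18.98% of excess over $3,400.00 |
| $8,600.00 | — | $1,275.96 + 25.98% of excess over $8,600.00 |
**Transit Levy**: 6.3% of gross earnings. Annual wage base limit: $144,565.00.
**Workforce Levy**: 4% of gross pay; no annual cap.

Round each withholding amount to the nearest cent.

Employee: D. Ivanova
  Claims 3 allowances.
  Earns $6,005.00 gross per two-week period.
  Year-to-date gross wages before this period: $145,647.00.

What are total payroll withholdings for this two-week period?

Income Tax: taxable = $6,005.00 − 3×$280.00 = $5,165.00
  $289.00 + 18.98% × ($5,165.00 − $3,400.00) = $289.00 + 18.98% × $1,765.00 = $624.00
Transit Levy: YTD $145,647.00 ≥ cap $144,565.00 → $0.00
Workforce Levy: 4% × $6,005.00 = $240.20
Total: $624.00 + $0.00 + $240.20 = $864.20

$864.20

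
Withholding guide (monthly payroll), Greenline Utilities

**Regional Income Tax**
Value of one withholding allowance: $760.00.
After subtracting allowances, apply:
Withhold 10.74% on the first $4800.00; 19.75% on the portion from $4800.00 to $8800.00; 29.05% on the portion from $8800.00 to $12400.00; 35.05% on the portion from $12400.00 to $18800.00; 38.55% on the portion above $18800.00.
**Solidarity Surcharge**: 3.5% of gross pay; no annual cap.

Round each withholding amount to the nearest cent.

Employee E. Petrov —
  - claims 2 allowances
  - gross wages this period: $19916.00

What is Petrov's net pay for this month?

Regional Income Tax: taxable = $19916.00 − 2×$760.00 = $18396.00
  $2351.32 + 35.05% × ($18396.00 − $12400.00) = $2351.32 + 35.05% × $5996.00 = $4452.92
Solidarity Surcharge: 3.5% × $19916.00 = $697.06
Total withheld: $4452.92 + $697.06 = $5149.98
Net pay: $19916.00 − $5149.98 = $14766.02

$14766.02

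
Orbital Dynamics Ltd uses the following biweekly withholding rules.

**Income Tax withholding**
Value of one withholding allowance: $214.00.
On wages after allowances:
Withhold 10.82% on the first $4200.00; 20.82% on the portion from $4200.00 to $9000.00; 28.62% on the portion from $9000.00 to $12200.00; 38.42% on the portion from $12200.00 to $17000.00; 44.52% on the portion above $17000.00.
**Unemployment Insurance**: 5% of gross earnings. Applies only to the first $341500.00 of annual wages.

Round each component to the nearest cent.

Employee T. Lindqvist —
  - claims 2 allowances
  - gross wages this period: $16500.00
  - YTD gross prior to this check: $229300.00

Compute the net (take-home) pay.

$11817.74

Income Tax: taxable = $16500.00 − 2×$214.00 = $16072.00
  $2369.64 + 38.42% × ($16072.00 − $12200.00) = $2369.64 + 38.42% × $3872.00 = $3857.26
Unemployment Insurance: 5% × $16500.00 = $825.00
Total withheld: $3857.26 + $825.00 = $4682.26
Net pay: $16500.00 − $4682.26 = $11817.74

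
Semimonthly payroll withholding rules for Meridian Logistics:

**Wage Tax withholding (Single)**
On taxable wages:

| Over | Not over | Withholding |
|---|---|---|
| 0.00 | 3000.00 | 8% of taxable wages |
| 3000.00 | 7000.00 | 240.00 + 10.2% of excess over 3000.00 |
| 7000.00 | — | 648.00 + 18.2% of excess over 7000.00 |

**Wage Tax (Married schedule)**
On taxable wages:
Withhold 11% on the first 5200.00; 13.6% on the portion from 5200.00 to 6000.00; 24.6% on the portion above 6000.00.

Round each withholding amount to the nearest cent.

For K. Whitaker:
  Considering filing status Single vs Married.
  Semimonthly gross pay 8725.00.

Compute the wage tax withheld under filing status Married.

Wage Tax (Married): taxable = 8725.00
  680.80 + 24.6% × (8725.00 − 6000.00) = 680.80 + 24.6% × 2725.00 = 1351.15

1351.15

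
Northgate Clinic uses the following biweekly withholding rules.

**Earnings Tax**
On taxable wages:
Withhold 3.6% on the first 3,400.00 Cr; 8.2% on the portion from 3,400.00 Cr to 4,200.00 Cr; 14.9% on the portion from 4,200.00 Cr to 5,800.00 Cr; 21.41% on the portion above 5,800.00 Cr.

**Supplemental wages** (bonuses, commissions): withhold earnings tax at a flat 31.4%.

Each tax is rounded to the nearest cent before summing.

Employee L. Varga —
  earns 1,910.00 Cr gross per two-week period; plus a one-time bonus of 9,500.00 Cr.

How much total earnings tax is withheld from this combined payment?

Earnings Tax: taxable = 1,910.00 Cr
  3.6% × 1,910.00 Cr = 68.76 Cr
Supplemental (31.4% flat on bonus): 31.4% × 9,500.00 Cr = 2,983.00 Cr
Total earnings tax: 68.76 Cr + 2,983.00 Cr = 3,051.76 Cr

3,051.76 Cr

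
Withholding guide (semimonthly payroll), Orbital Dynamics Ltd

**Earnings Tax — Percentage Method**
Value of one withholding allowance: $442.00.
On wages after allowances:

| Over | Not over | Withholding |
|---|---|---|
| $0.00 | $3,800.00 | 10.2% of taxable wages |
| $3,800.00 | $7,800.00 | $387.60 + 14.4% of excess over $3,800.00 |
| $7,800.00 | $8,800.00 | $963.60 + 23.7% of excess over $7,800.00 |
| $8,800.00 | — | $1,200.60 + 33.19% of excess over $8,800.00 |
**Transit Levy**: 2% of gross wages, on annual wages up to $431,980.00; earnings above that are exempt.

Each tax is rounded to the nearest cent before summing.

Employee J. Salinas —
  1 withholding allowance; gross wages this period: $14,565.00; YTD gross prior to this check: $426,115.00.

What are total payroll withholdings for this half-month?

Earnings Tax: taxable = $14,565.00 − 1×$442.00 = $14,123.00
  $1,200.60 + 33.19% × ($14,123.00 − $8,800.00) = $1,200.60 + 33.19% × $5,323.00 = $2,967.30
Transit Levy: cap $431,980.00 − YTD $426,115.00 = $5,865.00 subject; 2% × $5,865.00 = $117.30
Total: $2,967.30 + $117.30 = $3,084.60

$3,084.60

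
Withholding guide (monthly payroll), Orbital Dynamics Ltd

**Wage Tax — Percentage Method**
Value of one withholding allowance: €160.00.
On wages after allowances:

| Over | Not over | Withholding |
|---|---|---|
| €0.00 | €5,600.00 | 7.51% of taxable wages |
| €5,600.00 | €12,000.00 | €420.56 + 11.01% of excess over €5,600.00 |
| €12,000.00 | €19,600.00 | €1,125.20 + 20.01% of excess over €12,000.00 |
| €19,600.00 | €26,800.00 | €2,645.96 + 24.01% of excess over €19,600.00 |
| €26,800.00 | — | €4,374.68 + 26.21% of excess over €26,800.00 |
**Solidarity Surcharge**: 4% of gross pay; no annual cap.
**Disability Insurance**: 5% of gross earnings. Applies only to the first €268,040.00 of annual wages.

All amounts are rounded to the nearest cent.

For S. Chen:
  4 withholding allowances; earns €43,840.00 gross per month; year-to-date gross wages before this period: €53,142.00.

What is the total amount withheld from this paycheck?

Wage Tax: taxable = €43,840.00 − 4×€160.00 = €43,200.00
  €4,374.68 + 26.21% × (€43,200.00 − €26,800.00) = €4,374.68 + 26.21% × €16,400.00 = €8,673.12
Solidarity Surcharge: 4% × €43,840.00 = €1,753.60
Disability Insurance: 5% × €43,840.00 = €2,192.00
Total: €8,673.12 + €1,753.60 + €2,192.00 = €12,618.72

€12,618.72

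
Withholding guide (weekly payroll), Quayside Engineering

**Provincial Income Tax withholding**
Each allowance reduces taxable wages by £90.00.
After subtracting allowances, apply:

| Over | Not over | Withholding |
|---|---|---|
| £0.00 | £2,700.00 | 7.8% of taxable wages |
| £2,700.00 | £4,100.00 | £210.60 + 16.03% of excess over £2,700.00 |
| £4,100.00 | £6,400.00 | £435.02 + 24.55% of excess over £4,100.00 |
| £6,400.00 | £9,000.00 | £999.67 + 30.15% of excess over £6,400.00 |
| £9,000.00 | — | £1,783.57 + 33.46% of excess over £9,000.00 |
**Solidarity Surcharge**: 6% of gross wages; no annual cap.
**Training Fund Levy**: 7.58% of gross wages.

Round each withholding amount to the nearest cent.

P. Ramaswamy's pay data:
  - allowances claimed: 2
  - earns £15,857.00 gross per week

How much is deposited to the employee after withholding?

Provincial Income Tax: taxable = £15,857.00 − 2×£90.00 = £15,677.00
  £1,783.57 + 33.46% × (£15,677.00 − £9,000.00) = £1,783.57 + 33.46% × £6,677.00 = £4,017.69
Solidarity Surcharge: 6% × £15,857.00 = £951.42
Training Fund Levy: 7.58% × £15,857.00 = £1,201.96
Total withheld: £4,017.69 + £951.42 + £1,201.96 = £6,171.07
Net pay: £15,857.00 − £6,171.07 = £9,685.93

£9,685.93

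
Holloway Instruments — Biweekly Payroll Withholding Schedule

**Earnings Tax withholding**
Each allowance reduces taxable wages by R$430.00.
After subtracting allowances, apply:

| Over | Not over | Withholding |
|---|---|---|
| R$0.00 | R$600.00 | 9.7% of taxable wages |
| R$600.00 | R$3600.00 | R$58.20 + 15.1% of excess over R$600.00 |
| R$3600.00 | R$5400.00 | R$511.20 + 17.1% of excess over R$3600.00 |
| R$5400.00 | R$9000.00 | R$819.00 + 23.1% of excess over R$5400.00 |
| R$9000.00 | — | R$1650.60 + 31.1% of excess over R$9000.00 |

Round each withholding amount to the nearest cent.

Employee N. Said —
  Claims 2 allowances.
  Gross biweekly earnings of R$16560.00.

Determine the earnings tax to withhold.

R$3734.30

Earnings Tax: taxable = R$16560.00 − 2×R$430.00 = R$15700.00
  R$1650.60 + 31.1% × (R$15700.00 − R$9000.00) = R$1650.60 + 31.1% × R$6700.00 = R$3734.30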